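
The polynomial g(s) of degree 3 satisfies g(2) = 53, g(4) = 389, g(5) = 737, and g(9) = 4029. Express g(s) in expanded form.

g(s) = 5s^3 + 5s^2 - 2s - 3

Using the Lagrange interpolation formula with nodes 2, 4, 5, 9:
  L_0(s) = (s - 4)(s - 5)(s - 9) / -42
  L_1(s) = (s - 2)(s - 5)(s - 9) / 10
  L_2(s) = (s - 2)(s - 4)(s - 9) / -12
  L_3(s) = (s - 2)(s - 4)(s - 5) / 140
Then g(s) = 53·L_0(s) + 389·L_1(s) + 737·L_2(s) + 4029·L_3(s).
Expanding and collecting terms gives g(s) = 5s^3 + 5s^2 - 2s - 3.
Check: g(2) = 53. ✓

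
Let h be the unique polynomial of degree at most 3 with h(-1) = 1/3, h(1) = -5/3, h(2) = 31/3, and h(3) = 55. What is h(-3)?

Write h(s) = as^3 + bs^2 + cs + d. Substituting each data point gives a linear system:
  -a + b - c + d = 1/3
  a + b + c + d = -5/3
  8a + 4b + 2c + d = 31/3
  27a + 9b + 3c + d = 55
Solving the system yields a = 3, b = -5/3, c = -4, d = 1.
So h(s) = 3s^3 - (5/3)s^2 - 4s + 1.
Then h(-3) = -83.

-83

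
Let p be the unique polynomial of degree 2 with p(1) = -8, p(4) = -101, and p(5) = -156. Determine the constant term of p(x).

-1

Write p(x) = ax^2 + bx + c. Substituting each data point gives a linear system:
  a + b + c = -8
  16a + 4b + c = -101
  25a + 5b + c = -156
Solving the system yields a = -6, b = -1, c = -1.
So p(x) = -6x² - x - 1.
The constant term is -1.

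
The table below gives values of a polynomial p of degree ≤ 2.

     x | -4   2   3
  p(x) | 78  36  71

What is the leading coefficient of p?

6

Write p(x) = ax^2 + bx + c. Substituting each data point gives a linear system:
  16a - 4b + c = 78
  4a + 2b + c = 36
  9a + 3b + c = 71
Solving the system yields a = 6, b = 5, c = 2.
So p(x) = 6x² + 5x + 2.
The leading coefficient is 6.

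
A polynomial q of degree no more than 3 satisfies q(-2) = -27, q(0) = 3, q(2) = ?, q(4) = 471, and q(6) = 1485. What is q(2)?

The 4 known points determine the degree-3 polynomial uniquely.
Write q(s) = as^3 + bs^2 + cs + d. Substituting each data point gives a linear system:
  -8a + 4b - 2c + d = -27
  d = 3
  64a + 16b + 4c + d = 471
  216a + 36b + 6c + d = 1485
Solving the system yields a = 6, b = 5, c = 1, d = 3.
So q(s) = 6s^3 + 5s^2 + s + 3.
Then q(2) = 73.

73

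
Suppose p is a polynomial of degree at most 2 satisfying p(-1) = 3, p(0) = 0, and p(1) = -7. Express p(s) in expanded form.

Write p(s) = as^2 + bs + c. Substituting each data point gives a linear system:
  a - b + c = 3
  c = 0
  a + b + c = -7
Solving the system yields a = -2, b = -5, c = 0.
So p(s) = -2s^2 - 5s.
Check: p(0) = 0. ✓

p(s) = -2s^2 - 5s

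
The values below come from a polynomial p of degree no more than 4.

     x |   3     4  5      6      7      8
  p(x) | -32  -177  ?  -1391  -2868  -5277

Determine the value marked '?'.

-570

On equispaced nodes a degree-4 polynomial has vanishing fifth forward difference, so
  - p(3) + 5·p(4) - 10·p(5) + 10·p(6) - 5·p(7) + p(8) = 0.
Substituting the known values and solving for p(5):
  -10·p(5) = 5700
  p(5) = -570.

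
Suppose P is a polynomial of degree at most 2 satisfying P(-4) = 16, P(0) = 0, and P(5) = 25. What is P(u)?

P(u) = u^2

Using the Lagrange interpolation formula with nodes -4, 0, 5:
  L_0(u) = u(u - 5) / 36
  L_1(u) = (u + 4)(u - 5) / -20
  L_2(u) = (u + 4)u / 45
Then P(u) = 16·L_0(u) + 0·L_1(u) + 25·L_2(u).
Expanding and collecting terms gives P(u) = u^2.
Check: P(-4) = 16. ✓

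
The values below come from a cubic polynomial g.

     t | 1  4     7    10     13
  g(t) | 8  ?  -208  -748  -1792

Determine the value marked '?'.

The 4 known points determine the degree-3 polynomial uniquely.
Write g(t) = at^3 + bt^2 + ct + d. Substituting each data point gives a linear system:
  a + b + c + d = 8
  343a + 49b + 7c + d = -208
  1000a + 100b + 10c + d = -748
  2197a + 169b + 13c + d = -1792
Solving the system yields a = -1, b = 2, c = 5, d = 2.
So g(t) = -t³ + 2t² + 5t + 2.
Then g(4) = -10.

-10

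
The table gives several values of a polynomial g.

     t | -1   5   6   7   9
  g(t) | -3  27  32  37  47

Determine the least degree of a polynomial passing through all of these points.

Divided differences on the nodes -1, 5, 6, 7, 9:
  order 0: -3  27  32  37  47
  order 1: 5  5  5  5
  order 2: 0  0  0
  order 3: 0  0
  order 4: 0
The order-1 divided differences are all 5 (nonzero) and every higher order vanishes, so the data lies on a polynomial of degree exactly 1.

1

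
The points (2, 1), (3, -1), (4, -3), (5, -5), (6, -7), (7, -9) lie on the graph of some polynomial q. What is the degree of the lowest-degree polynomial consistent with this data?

1

Forward differences of the values at s = 2, 3, 4, 5, 6, 7:
  q  : 1  -1  -3  -5  -7  -9
  Δ  : -2  -2  -2  -2  -2
  Δ^2: 0  0  0  0
  Δ^3: 0  0  0
  Δ^4: 0  0
  Δ^5: 0
The first differences are constant (-2) and nonzero, while all higher differences vanish, so the minimal degree is 1.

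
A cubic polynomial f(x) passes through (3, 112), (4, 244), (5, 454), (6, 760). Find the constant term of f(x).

4

Write f(x) = ax^3 + bx^2 + cx + d. Substituting each data point gives a linear system:
  27a + 9b + 3c + d = 112
  64a + 16b + 4c + d = 244
  125a + 25b + 5c + d = 454
  216a + 36b + 6c + d = 760
Solving the system yields a = 3, b = 3, c = 0, d = 4.
So f(x) = 3x³ + 3x² + 4.
The constant term is 4.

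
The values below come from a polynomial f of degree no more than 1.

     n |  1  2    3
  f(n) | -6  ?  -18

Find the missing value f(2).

-12

The 2 known points determine the degree-1 polynomial uniquely.
Write f(n) = an + b. Substituting each data point gives a linear system:
  a + b = -6
  3a + b = -18
Solving the system yields a = -6, b = 0.
So f(n) = -6n.
Then f(2) = -12.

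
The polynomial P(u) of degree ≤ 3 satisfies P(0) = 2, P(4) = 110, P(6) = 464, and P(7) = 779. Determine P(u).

P(u) = 3u^3 - 5u^2 - u + 2

Using the Lagrange interpolation formula with nodes 0, 4, 6, 7:
  L_0(u) = (u - 4)(u - 6)(u - 7) / -168
  L_1(u) = u(u - 6)(u - 7) / 24
  L_2(u) = u(u - 4)(u - 7) / -12
  L_3(u) = u(u - 4)(u - 6) / 21
Then P(u) = 2·L_0(u) + 110·L_1(u) + 464·L_2(u) + 779·L_3(u).
Expanding and collecting terms gives P(u) = 3u³ - 5u² - u + 2.
Check: P(4) = 110. ✓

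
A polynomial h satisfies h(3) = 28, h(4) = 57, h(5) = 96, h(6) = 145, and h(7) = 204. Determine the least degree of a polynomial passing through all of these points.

2

Forward differences of the values at n = 3, 4, 5, 6, 7:
  h  : 28  57  96  145  204
  Δ  : 29  39  49  59
  Δ^2: 10  10  10
  Δ^3: 0  0
  Δ^4: 0
The second differences are constant (10) and nonzero, while all higher differences vanish, so the minimal degree is 2.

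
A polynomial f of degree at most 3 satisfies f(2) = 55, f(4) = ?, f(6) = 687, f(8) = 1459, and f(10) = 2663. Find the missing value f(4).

The 4 known points determine the degree-3 polynomial uniquely.
Write f(t) = at^3 + bt^2 + ct + d. Substituting each data point gives a linear system:
  8a + 4b + 2c + d = 55
  216a + 36b + 6c + d = 687
  512a + 64b + 8c + d = 1459
  1000a + 100b + 10c + d = 2663
Solving the system yields a = 2, b = 6, c = 6, d = 3.
So f(t) = 2t³ + 6t² + 6t + 3.
Then f(4) = 251.

251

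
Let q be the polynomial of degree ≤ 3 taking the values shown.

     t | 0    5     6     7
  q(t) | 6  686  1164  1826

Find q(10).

Using the Lagrange interpolation formula with nodes 0, 5, 6, 7:
  L_0(t) = (t - 5)(t - 6)(t - 7) / -210
  L_1(t) = t(t - 6)(t - 7) / 10
  L_2(t) = t(t - 5)(t - 7) / -6
  L_3(t) = t(t - 5)(t - 6) / 14
Then q(t) = 6·L_0(t) + 686·L_1(t) + 1164·L_2(t) + 1826·L_3(t).
Expanding and collecting terms gives q(t) = 5t³ + 2t² + t + 6.
Evaluating at t = 10: q(10) = 5216.

5216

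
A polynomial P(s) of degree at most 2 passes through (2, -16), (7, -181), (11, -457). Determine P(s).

P(s) = -4s^2 + 3s - 6

Using the Lagrange interpolation formula with nodes 2, 7, 11:
  L_0(s) = (s - 7)(s - 11) / 45
  L_1(s) = (s - 2)(s - 11) / -20
  L_2(s) = (s - 2)(s - 7) / 36
Then P(s) = -16·L_0(s) - 181·L_1(s) - 457·L_2(s).
Expanding and collecting terms gives P(s) = -4s^2 + 3s - 6.
Check: P(7) = -181. ✓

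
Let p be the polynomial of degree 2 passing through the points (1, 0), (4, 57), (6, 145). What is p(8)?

273

Write p(n) = an^2 + bn + c. Substituting each data point gives a linear system:
  a + b + c = 0
  16a + 4b + c = 57
  36a + 6b + c = 145
Solving the system yields a = 5, b = -6, c = 1.
So p(n) = 5n² - 6n + 1.
Then p(8) = 273.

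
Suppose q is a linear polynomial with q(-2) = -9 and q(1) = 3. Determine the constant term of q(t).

Write q(t) = at + b. Substituting each data point gives a linear system:
  -2a + b = -9
  a + b = 3
Solving the system yields a = 4, b = -1.
So q(t) = 4t - 1.
The constant term is -1.

-1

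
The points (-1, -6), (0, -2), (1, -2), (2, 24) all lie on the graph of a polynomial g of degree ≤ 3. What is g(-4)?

-342

Using the Lagrange interpolation formula with nodes -1, 0, 1, 2:
  L_0(x) = x(x - 1)(x - 2) / -6
  L_1(x) = (x + 1)(x - 1)(x - 2) / 2
  L_2(x) = (x + 1)x(x - 2) / -2
  L_3(x) = (x + 1)x(x - 1) / 6
Then g(x) = -6·L_0(x) - 2·L_1(x) - 2·L_2(x) + 24·L_3(x).
Expanding and collecting terms gives g(x) = 5x³ - 2x² - 3x - 2.
Evaluating at x = -4: g(-4) = -342.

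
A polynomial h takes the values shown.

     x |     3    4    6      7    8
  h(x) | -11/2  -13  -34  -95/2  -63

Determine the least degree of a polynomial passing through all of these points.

Divided differences on the nodes 3, 4, 6, 7, 8:
  order 0: -11/2  -13  -34  -95/2  -63
  order 1: -15/2  -21/2  -27/2  -31/2
  order 2: -1  -1  -1
  order 3: 0  0
  order 4: 0
The order-2 divided differences are all -1 (nonzero) and every higher order vanishes, so the data lies on a polynomial of degree exactly 2.

2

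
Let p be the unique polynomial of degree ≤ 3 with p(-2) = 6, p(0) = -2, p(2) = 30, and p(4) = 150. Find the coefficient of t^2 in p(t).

Write p(t) = at^3 + bt^2 + ct + d. Substituting each data point gives a linear system:
  -8a + 4b - 2c + d = 6
  d = -2
  8a + 4b + 2c + d = 30
  64a + 16b + 4c + d = 150
Solving the system yields a = 1, b = 5, c = 2, d = -2.
So p(t) = t³ + 5t² + 2t - 2.
The coefficient of t^2 is 5.

5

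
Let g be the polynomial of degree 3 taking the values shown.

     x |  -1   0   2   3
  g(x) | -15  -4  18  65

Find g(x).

Write g(x) = ax^3 + bx^2 + cx + d. Substituting each data point gives a linear system:
  -a + b - c + d = -15
  d = -4
  8a + 4b + 2c + d = 18
  27a + 9b + 3c + d = 65
Solving the system yields a = 3, b = -3, c = 5, d = -4.
So g(x) = 3x³ - 3x² + 5x - 4.
Check: g(2) = 18. ✓

g(x) = 3x^3 - 3x^2 + 5x - 4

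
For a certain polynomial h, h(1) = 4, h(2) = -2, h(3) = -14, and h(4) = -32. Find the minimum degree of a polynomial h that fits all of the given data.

Forward differences of the values at s = 1, 2, 3, 4:
  h  : 4  -2  -14  -32
  Δ  : -6  -12  -18
  Δ^2: -6  -6
  Δ^3: 0
The second differences are constant (-6) and nonzero, while all higher differences vanish, so the minimal degree is 2.

2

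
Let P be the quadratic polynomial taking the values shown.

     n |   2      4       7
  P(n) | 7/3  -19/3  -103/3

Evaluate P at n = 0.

Write P(n) = an^2 + bn + c. Substituting each data point gives a linear system:
  4a + 2b + c = 7/3
  16a + 4b + c = -19/3
  49a + 7b + c = -103/3
Solving the system yields a = -1, b = 5/3, c = 3.
So P(n) = -n² + (5/3)n + 3.
Then P(0) = 3.

3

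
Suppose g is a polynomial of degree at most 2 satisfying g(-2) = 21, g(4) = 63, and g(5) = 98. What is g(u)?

Using the Lagrange interpolation formula with nodes -2, 4, 5:
  L_0(u) = (u - 4)(u - 5) / 42
  L_1(u) = (u + 2)(u - 5) / -6
  L_2(u) = (u + 2)(u - 4) / 7
Then g(u) = 21·L_0(u) + 63·L_1(u) + 98·L_2(u).
Expanding and collecting terms gives g(u) = 4u^2 - u + 3.
Check: g(4) = 63. ✓

g(u) = 4u^2 - u + 3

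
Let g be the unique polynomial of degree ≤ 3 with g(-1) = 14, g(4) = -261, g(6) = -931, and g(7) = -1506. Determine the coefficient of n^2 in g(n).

5

Write g(n) = an^3 + bn^2 + cn + d. Substituting each data point gives a linear system:
  -a + b - c + d = 14
  64a + 16b + 4c + d = -261
  216a + 36b + 6c + d = -931
  343a + 49b + 7c + d = -1506
Solving the system yields a = -5, b = 5, c = -5, d = -1.
So g(n) = -5n^3 + 5n^2 - 5n - 1.
The coefficient of n^2 is 5.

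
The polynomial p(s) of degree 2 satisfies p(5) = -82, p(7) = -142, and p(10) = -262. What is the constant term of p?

-2

Write p(s) = as^2 + bs + c. Substituting each data point gives a linear system:
  25a + 5b + c = -82
  49a + 7b + c = -142
  100a + 10b + c = -262
Solving the system yields a = -2, b = -6, c = -2.
So p(s) = -2s^2 - 6s - 2.
The constant term is -2.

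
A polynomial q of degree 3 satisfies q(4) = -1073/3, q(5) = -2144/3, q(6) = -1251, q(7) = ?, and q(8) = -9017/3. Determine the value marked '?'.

On equispaced nodes a degree-3 polynomial has vanishing fourth forward difference, so
  q(4) - 4·q(5) + 6·q(6) - 4·q(7) + q(8) = 0.
Substituting the known values and solving for q(7):
  -4·q(7) = 24032/3
  q(7) = -6008/3.

-6008/3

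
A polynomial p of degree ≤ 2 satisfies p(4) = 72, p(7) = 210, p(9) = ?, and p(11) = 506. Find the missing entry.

342

The 3 known points determine the degree-2 polynomial uniquely.
Write p(u) = au^2 + bu + c. Substituting each data point gives a linear system:
  16a + 4b + c = 72
  49a + 7b + c = 210
  121a + 11b + c = 506
Solving the system yields a = 4, b = 2, c = 0.
So p(u) = 4u^2 + 2u.
Then p(9) = 342.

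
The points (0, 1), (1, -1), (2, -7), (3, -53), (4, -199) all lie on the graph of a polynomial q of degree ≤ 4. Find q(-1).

11

Forward differences of the values at t = 0, 1, 2, 3, 4:
  q  : 1  -1  -7  -53  -199
  Δ  : -2  -6  -46  -146
  Δ^2: -4  -40  -100
  Δ^3: -36  -60
  Δ^4: -24
The fourth differences are constant, confirming degree 4.
Interpolating (Newton forward form) and evaluating at t = -1 gives q(-1) = 11.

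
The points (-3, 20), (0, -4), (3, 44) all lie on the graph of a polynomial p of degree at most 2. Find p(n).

Using the Lagrange interpolation formula with nodes -3, 0, 3:
  L_0(n) = n(n - 3) / 18
  L_1(n) = (n + 3)(n - 3) / -9
  L_2(n) = (n + 3)n / 18
Then p(n) = 20·L_0(n) - 4·L_1(n) + 44·L_2(n).
Expanding and collecting terms gives p(n) = 4n² + 4n - 4.
Check: p(0) = -4. ✓

p(n) = 4n^2 + 4n - 4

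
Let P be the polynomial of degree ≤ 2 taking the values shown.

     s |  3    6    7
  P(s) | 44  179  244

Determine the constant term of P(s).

Write P(s) = as^2 + bs + c. Substituting each data point gives a linear system:
  9a + 3b + c = 44
  36a + 6b + c = 179
  49a + 7b + c = 244
Solving the system yields a = 5, b = 0, c = -1.
So P(s) = 5s² - 1.
The constant term is -1.

-1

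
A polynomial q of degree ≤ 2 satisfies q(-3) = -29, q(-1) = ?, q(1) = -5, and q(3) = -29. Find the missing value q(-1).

On equispaced nodes a degree-2 polynomial has vanishing third forward difference, so
  - q(-3) + 3·q(-1) - 3·q(1) + q(3) = 0.
Substituting the known values and solving for q(-1):
  3·q(-1) = -15
  q(-1) = -5.

-5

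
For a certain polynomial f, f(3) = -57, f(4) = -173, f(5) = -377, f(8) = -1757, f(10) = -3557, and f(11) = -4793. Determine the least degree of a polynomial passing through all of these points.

3

Divided differences on the nodes 3, 4, 5, 8, 10, 11:
  order 0: -57  -173  -377  -1757  -3557  -4793
  order 1: -116  -204  -460  -900  -1236
  order 2: -44  -64  -88  -112
  order 3: -4  -4  -4
  order 4: 0  0
  order 5: 0
The order-3 divided differences are all -4 (nonzero) and every higher order vanishes, so the data lies on a polynomial of degree exactly 3.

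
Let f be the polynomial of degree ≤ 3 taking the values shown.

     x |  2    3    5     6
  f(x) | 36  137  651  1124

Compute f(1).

-1

Write f(x) = ax^3 + bx^2 + cx + d. Substituting each data point gives a linear system:
  8a + 4b + 2c + d = 36
  27a + 9b + 3c + d = 137
  125a + 25b + 5c + d = 651
  216a + 36b + 6c + d = 1124
Solving the system yields a = 5, b = 2, c = -4, d = -4.
So f(x) = 5x³ + 2x² - 4x - 4.
Then f(1) = -1.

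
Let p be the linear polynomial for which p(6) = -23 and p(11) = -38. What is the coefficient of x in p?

Write p(x) = ax + b. Substituting each data point gives a linear system:
  6a + b = -23
  11a + b = -38
Solving the system yields a = -3, b = -5.
So p(x) = -3x - 5.
The leading coefficient is -3.

-3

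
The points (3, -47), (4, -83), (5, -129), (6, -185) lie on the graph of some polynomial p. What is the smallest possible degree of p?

Forward differences of the values at x = 3, 4, 5, 6:
  p  : -47  -83  -129  -185
  Δ  : -36  -46  -56
  Δ^2: -10  -10
  Δ^3: 0
The second differences are constant (-10) and nonzero, while all higher differences vanish, so the minimal degree is 2.

2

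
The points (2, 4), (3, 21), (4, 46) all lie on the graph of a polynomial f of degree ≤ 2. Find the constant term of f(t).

Write f(t) = at^2 + bt + c. Substituting each data point gives a linear system:
  4a + 2b + c = 4
  9a + 3b + c = 21
  16a + 4b + c = 46
Solving the system yields a = 4, b = -3, c = -6.
So f(t) = 4t² - 3t - 6.
The constant term is -6.

-6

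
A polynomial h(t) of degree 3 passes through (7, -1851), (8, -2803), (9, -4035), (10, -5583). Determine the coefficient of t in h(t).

Write h(t) = at^3 + bt^2 + ct + d. Substituting each data point gives a linear system:
  343a + 49b + 7c + d = -1851
  512a + 64b + 8c + d = -2803
  729a + 81b + 9c + d = -4035
  1000a + 100b + 10c + d = -5583
Solving the system yields a = -6, b = 4, c = 2, d = -3.
So h(t) = -6t³ + 4t² + 2t - 3.
The coefficient of t is 2.

2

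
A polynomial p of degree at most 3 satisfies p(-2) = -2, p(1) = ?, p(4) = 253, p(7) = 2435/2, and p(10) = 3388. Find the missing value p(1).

The 4 known points determine the degree-3 polynomial uniquely.
Write p(n) = an^3 + bn^2 + cn + d. Substituting each data point gives a linear system:
  -8a + 4b - 2c + d = -2
  64a + 16b + 4c + d = 253
  343a + 49b + 7c + d = 2435/2
  1000a + 100b + 10c + d = 3388
Solving the system yields a = 3, b = 4, c = -3/2, d = 3.
So p(n) = 3n^3 + 4n^2 - (3/2)n + 3.
Then p(1) = 17/2.

17/2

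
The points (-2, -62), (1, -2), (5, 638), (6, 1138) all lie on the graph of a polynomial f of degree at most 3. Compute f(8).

Write f(t) = at^3 + bt^2 + ct + d. Substituting each data point gives a linear system:
  -8a + 4b - 2c + d = -62
  a + b + c + d = -2
  125a + 25b + 5c + d = 638
  216a + 36b + 6c + d = 1138
Solving the system yields a = 6, b = -4, c = -2, d = -2.
So f(t) = 6t^3 - 4t^2 - 2t - 2.
Then f(8) = 2798.

2798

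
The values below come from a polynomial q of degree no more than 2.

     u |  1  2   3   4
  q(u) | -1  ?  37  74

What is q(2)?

On equispaced nodes a degree-2 polynomial has vanishing third forward difference, so
  - q(1) + 3·q(2) - 3·q(3) + q(4) = 0.
Substituting the known values and solving for q(2):
  3·q(2) = 36
  q(2) = 12.

12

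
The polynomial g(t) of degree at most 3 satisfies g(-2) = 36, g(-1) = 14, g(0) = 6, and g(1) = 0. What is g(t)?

Write g(t) = at^3 + bt^2 + ct + d. Substituting each data point gives a linear system:
  -8a + 4b - 2c + d = 36
  -a + b - c + d = 14
  d = 6
  a + b + c + d = 0
Solving the system yields a = -2, b = 1, c = -5, d = 6.
So g(t) = -2t^3 + t^2 - 5t + 6.
Check: g(-1) = 14. ✓

g(t) = -2t^3 + t^2 - 5t + 6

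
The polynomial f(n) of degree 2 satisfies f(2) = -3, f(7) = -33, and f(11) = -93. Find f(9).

Write f(n) = an^2 + bn + c. Substituting each data point gives a linear system:
  4a + 2b + c = -3
  49a + 7b + c = -33
  121a + 11b + c = -93
Solving the system yields a = -1, b = 3, c = -5.
So f(n) = -n² + 3n - 5.
Then f(9) = -59.

-59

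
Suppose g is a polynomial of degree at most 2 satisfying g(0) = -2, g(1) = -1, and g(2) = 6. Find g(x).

g(x) = 3x^2 - 2x - 2

Write g(x) = ax^2 + bx + c. Substituting each data point gives a linear system:
  c = -2
  a + b + c = -1
  4a + 2b + c = 6
Solving the system yields a = 3, b = -2, c = -2.
So g(x) = 3x² - 2x - 2.
Check: g(2) = 6. ✓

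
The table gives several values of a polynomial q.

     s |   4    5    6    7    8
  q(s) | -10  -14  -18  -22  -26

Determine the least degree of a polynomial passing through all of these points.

1

Forward differences of the values at s = 4, 5, 6, 7, 8:
  q  : -10  -14  -18  -22  -26
  Δ  : -4  -4  -4  -4
  Δ^2: 0  0  0
  Δ^3: 0  0
  Δ^4: 0
The first differences are constant (-4) and nonzero, while all higher differences vanish, so the minimal degree is 1.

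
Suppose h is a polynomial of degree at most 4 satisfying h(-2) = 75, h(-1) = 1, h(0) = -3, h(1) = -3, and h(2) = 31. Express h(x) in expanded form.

Write h(x) = ax^4 + bx^3 + cx^2 + dx + e. Substituting each data point gives a linear system:
  16a - 8b + 4c - 2d + e = 75
  a - b + c - d + e = 1
  e = -3
  a + b + c + d + e = -3
  16a + 8b + 4c + 2d + e = 31
Solving the system yields a = 4, b = -3, c = -2, d = 1, e = -3.
So h(x) = 4x^4 - 3x^3 - 2x^2 + x - 3.
Check: h(-1) = 1. ✓

h(x) = 4x^4 - 3x^3 - 2x^2 + x - 3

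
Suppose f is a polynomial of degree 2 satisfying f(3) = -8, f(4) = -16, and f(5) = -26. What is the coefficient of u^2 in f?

-1

Write f(u) = au^2 + bu + c. Substituting each data point gives a linear system:
  9a + 3b + c = -8
  16a + 4b + c = -16
  25a + 5b + c = -26
Solving the system yields a = -1, b = -1, c = 4.
So f(u) = -u^2 - u + 4.
The leading coefficient is -1.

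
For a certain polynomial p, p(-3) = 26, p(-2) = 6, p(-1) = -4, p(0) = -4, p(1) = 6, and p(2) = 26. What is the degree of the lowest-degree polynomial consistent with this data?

Forward differences of the values at t = -3, -2, -1, 0, 1, 2:
  p  : 26  6  -4  -4  6  26
  Δ  : -20  -10  0  10  20
  Δ^2: 10  10  10  10
  Δ^3: 0  0  0
  Δ^4: 0  0
  Δ^5: 0
The second differences are constant (10) and nonzero, while all higher differences vanish, so the minimal degree is 2.

2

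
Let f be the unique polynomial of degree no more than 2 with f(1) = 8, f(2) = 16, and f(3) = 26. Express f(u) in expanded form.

f(u) = u^2 + 5u + 2

Using the Lagrange interpolation formula with nodes 1, 2, 3:
  L_0(u) = (u - 2)(u - 3) / 2
  L_1(u) = (u - 1)(u - 3) / -1
  L_2(u) = (u - 1)(u - 2) / 2
Then f(u) = 8·L_0(u) + 16·L_1(u) + 26·L_2(u).
Expanding and collecting terms gives f(u) = u² + 5u + 2.
Check: f(2) = 16. ✓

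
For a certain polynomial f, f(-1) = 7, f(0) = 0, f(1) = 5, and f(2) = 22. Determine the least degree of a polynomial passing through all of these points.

2

Forward differences of the values at n = -1, 0, 1, 2:
  f  : 7  0  5  22
  Δ  : -7  5  17
  Δ^2: 12  12
  Δ^3: 0
The second differences are constant (12) and nonzero, while all higher differences vanish, so the minimal degree is 2.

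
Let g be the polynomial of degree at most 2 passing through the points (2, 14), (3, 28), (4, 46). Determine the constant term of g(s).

Write g(s) = as^2 + bs + c. Substituting each data point gives a linear system:
  4a + 2b + c = 14
  9a + 3b + c = 28
  16a + 4b + c = 46
Solving the system yields a = 2, b = 4, c = -2.
So g(s) = 2s^2 + 4s - 2.
The constant term is -2.

-2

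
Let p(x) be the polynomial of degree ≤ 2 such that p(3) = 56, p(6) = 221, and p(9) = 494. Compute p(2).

Using the Lagrange interpolation formula with nodes 3, 6, 9:
  L_0(x) = (x - 6)(x - 9) / 18
  L_1(x) = (x - 3)(x - 9) / -9
  L_2(x) = (x - 3)(x - 6) / 18
Then p(x) = 56·L_0(x) + 221·L_1(x) + 494·L_2(x).
Expanding and collecting terms gives p(x) = 6x² + x - 1.
Evaluating at x = 2: p(2) = 25.

25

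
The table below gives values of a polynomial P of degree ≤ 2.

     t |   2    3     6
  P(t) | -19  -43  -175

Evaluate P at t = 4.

-77

Using the Lagrange interpolation formula with nodes 2, 3, 6:
  L_0(t) = (t - 3)(t - 6) / 4
  L_1(t) = (t - 2)(t - 6) / -3
  L_2(t) = (t - 2)(t - 3) / 12
Then P(t) = -19·L_0(t) - 43·L_1(t) - 175·L_2(t).
Expanding and collecting terms gives P(t) = -5t^2 + t - 1.
Evaluating at t = 4: P(4) = -77.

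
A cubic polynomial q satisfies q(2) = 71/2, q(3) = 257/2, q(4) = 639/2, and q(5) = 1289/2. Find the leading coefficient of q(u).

6

Write q(u) = au^3 + bu^2 + cu + d. Substituting each data point gives a linear system:
  8a + 4b + 2c + d = 71/2
  27a + 9b + 3c + d = 257/2
  64a + 16b + 4c + d = 639/2
  125a + 25b + 5c + d = 1289/2
Solving the system yields a = 6, b = -5, c = 4, d = -1/2.
So q(u) = 6u^3 - 5u^2 + 4u - 1/2.
The leading coefficient is 6.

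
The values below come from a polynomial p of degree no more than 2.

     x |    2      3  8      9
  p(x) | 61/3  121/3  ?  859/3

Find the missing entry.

The 3 known points determine the degree-2 polynomial uniquely.
Write p(x) = ax^2 + bx + c. Substituting each data point gives a linear system:
  4a + 2b + c = 61/3
  9a + 3b + c = 121/3
  81a + 9b + c = 859/3
Solving the system yields a = 3, b = 5, c = -5/3.
So p(x) = 3x² + 5x - 5/3.
Then p(8) = 691/3.

691/3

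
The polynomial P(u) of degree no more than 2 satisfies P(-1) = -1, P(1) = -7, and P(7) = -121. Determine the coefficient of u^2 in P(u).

Write P(u) = au^2 + bu + c. Substituting each data point gives a linear system:
  a - b + c = -1
  a + b + c = -7
  49a + 7b + c = -121
Solving the system yields a = -2, b = -3, c = -2.
So P(u) = -2u^2 - 3u - 2.
The leading coefficient is -2.

-2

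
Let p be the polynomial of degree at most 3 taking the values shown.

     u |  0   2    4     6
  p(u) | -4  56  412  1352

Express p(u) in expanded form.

Using the Lagrange interpolation formula with nodes 0, 2, 4, 6:
  L_0(u) = (u - 2)(u - 4)(u - 6) / -48
  L_1(u) = u(u - 4)(u - 6) / 16
  L_2(u) = u(u - 2)(u - 6) / -16
  L_3(u) = u(u - 2)(u - 4) / 48
Then p(u) = -4·L_0(u) + 56·L_1(u) + 412·L_2(u) + 1352·L_3(u).
Expanding and collecting terms gives p(u) = 6u^3 + u^2 + 4u - 4.
Check: p(2) = 56. ✓

p(u) = 6u^3 + u^2 + 4u - 4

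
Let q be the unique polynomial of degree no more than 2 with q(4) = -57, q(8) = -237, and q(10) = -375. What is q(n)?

Using the Lagrange interpolation formula with nodes 4, 8, 10:
  L_0(n) = (n - 8)(n - 10) / 24
  L_1(n) = (n - 4)(n - 10) / -8
  L_2(n) = (n - 4)(n - 8) / 12
Then q(n) = -57·L_0(n) - 237·L_1(n) - 375·L_2(n).
Expanding and collecting terms gives q(n) = -4n^2 + 3n - 5.
Check: q(8) = -237. ✓

q(n) = -4n^2 + 3n - 5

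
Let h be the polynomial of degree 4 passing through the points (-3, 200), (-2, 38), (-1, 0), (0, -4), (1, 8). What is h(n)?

h(n) = 3n^4 + 3n^3 + 5n^2 + n - 4

Using the Lagrange interpolation formula with nodes -3, -2, -1, 0, 1:
  L_0(n) = (n + 2)(n + 1)n(n - 1) / 24
  L_1(n) = (n + 3)(n + 1)n(n - 1) / -6
  L_2(n) = (n + 3)(n + 2)n(n - 1) / 4
  L_3(n) = (n + 3)(n + 2)(n + 1)(n - 1) / -6
  L_4(n) = (n + 3)(n + 2)(n + 1)n / 24
Then h(n) = 200·L_0(n) + 38·L_1(n) + 0·L_2(n) - 4·L_3(n) + 8·L_4(n).
Expanding and collecting terms gives h(n) = 3n⁴ + 3n³ + 5n² + n - 4.
Check: h(0) = -4. ✓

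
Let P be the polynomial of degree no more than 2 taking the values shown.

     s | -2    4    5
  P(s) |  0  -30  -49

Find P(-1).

5

Write P(s) = as^2 + bs + c. Substituting each data point gives a linear system:
  4a - 2b + c = 0
  16a + 4b + c = -30
  25a + 5b + c = -49
Solving the system yields a = -2, b = -1, c = 6.
So P(s) = -2s^2 - s + 6.
Then P(-1) = 5.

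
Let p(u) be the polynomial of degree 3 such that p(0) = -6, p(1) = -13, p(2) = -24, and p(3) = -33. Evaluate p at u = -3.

-69

Write p(u) = au^3 + bu^2 + cu + d. Substituting each data point gives a linear system:
  d = -6
  a + b + c + d = -13
  8a + 4b + 2c + d = -24
  27a + 9b + 3c + d = -33
Solving the system yields a = 1, b = -5, c = -3, d = -6.
So p(u) = u^3 - 5u^2 - 3u - 6.
Then p(-3) = -69.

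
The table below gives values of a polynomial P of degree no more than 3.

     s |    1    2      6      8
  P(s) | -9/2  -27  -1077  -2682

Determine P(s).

Write P(s) = as^3 + bs^2 + cs + d. Substituting each data point gives a linear system:
  a + b + c + d = -9/2
  8a + 4b + 2c + d = -27
  216a + 36b + 6c + d = -1077
  512a + 64b + 8c + d = -2682
Solving the system yields a = -6, b = 6, c = 3/2, d = -6.
So P(s) = -6s^3 + 6s^2 + (3/2)s - 6.
Check: P(2) = -27. ✓

P(s) = -6s^3 + 6s^2 + (3/2)s - 6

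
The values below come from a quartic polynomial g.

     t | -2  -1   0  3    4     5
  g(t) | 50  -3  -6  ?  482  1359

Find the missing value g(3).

105

The 5 known points determine the degree-4 polynomial uniquely.
Write g(t) = at^4 + bt^3 + ct^2 + dt + e. Substituting each data point gives a linear system:
  16a - 8b + 4c - 2d + e = 50
  a - b + c - d + e = -3
  e = -6
  256a + 64b + 16c + 4d + e = 482
  625a + 125b + 25c + 5d + e = 1359
Solving the system yields a = 3, b = -3, c = -5, d = -2, e = -6.
So g(t) = 3t⁴ - 3t³ - 5t² - 2t - 6.
Then g(3) = 105.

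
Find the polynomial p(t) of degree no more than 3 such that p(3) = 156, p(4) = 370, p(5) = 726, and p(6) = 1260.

Write p(t) = at^3 + bt^2 + ct + d. Substituting each data point gives a linear system:
  27a + 9b + 3c + d = 156
  64a + 16b + 4c + d = 370
  125a + 25b + 5c + d = 726
  216a + 36b + 6c + d = 1260
Solving the system yields a = 6, b = -1, c = -1, d = 6.
So p(t) = 6t^3 - t^2 - t + 6.
Check: p(3) = 156. ✓

p(t) = 6t^3 - t^2 - t + 6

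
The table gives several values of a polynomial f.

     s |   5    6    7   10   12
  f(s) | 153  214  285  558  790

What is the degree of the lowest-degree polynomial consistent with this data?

Divided differences on the nodes 5, 6, 7, 10, 12:
  order 0: 153  214  285  558  790
  order 1: 61  71  91  116
  order 2: 5  5  5
  order 3: 0  0
  order 4: 0
The order-2 divided differences are all 5 (nonzero) and every higher order vanishes, so the data lies on a polynomial of degree exactly 2.

2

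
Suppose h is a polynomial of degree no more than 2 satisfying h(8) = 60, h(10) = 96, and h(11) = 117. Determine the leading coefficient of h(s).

Write h(s) = as^2 + bs + c. Substituting each data point gives a linear system:
  64a + 8b + c = 60
  100a + 10b + c = 96
  121a + 11b + c = 117
Solving the system yields a = 1, b = 0, c = -4.
So h(s) = s² - 4.
The leading coefficient is 1.

1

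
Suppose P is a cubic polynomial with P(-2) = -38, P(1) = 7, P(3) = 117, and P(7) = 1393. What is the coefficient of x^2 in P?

0

Write P(x) = ax^3 + bx^2 + cx + d. Substituting each data point gives a linear system:
  -8a + 4b - 2c + d = -38
  a + b + c + d = 7
  27a + 9b + 3c + d = 117
  343a + 49b + 7c + d = 1393
Solving the system yields a = 4, b = 0, c = 3, d = 0.
So P(x) = 4x^3 + 3x.
The coefficient of x^2 is 0.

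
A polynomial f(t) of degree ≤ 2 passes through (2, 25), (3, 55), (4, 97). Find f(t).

Write f(t) = at^2 + bt + c. Substituting each data point gives a linear system:
  4a + 2b + c = 25
  9a + 3b + c = 55
  16a + 4b + c = 97
Solving the system yields a = 6, b = 0, c = 1.
So f(t) = 6t^2 + 1.
Check: f(3) = 55. ✓

f(t) = 6t^2 + 1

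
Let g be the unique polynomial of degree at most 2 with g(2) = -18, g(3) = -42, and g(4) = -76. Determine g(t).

Write g(t) = at^2 + bt + c. Substituting each data point gives a linear system:
  4a + 2b + c = -18
  9a + 3b + c = -42
  16a + 4b + c = -76
Solving the system yields a = -5, b = 1, c = 0.
So g(t) = -5t^2 + t.
Check: g(3) = -42. ✓

g(t) = -5t^2 + t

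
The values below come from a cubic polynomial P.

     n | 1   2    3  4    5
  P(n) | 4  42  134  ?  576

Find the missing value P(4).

On equispaced nodes a degree-3 polynomial has vanishing fourth forward difference, so
  P(1) - 4·P(2) + 6·P(3) - 4·P(4) + P(5) = 0.
Substituting the known values and solving for P(4):
  -4·P(4) = -1216
  P(4) = 304.

304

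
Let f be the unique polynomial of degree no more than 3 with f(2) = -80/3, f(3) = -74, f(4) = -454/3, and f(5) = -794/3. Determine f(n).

Using the Lagrange interpolation formula with nodes 2, 3, 4, 5:
  L_0(n) = (n - 3)(n - 4)(n - 5) / -6
  L_1(n) = (n - 2)(n - 4)(n - 5) / 2
  L_2(n) = (n - 2)(n - 3)(n - 5) / -2
  L_3(n) = (n - 2)(n - 3)(n - 4) / 6
Then f(n) = -80/3·L_0(n) - 74·L_1(n) - 454/3·L_2(n) - 794/3·L_3(n).
Expanding and collecting terms gives f(n) = -n^3 - 6n^2 + (5/3)n + 2.
Check: f(5) = -794/3. ✓

f(n) = -n^3 - 6n^2 + (5/3)n + 2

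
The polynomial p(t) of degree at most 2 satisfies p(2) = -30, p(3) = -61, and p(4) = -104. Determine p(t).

Using the Lagrange interpolation formula with nodes 2, 3, 4:
  L_0(t) = (t - 3)(t - 4) / 2
  L_1(t) = (t - 2)(t - 4) / -1
  L_2(t) = (t - 2)(t - 3) / 2
Then p(t) = -30·L_0(t) - 61·L_1(t) - 104·L_2(t).
Expanding and collecting terms gives p(t) = -6t² - t - 4.
Check: p(2) = -30. ✓

p(t) = -6t^2 - t - 4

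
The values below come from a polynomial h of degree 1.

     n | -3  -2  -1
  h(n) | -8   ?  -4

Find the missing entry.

-6

The 2 known points determine the degree-1 polynomial uniquely.
Write h(n) = an + b. Substituting each data point gives a linear system:
  -3a + b = -8
  -a + b = -4
Solving the system yields a = 2, b = -2.
So h(n) = 2n - 2.
Then h(-2) = -6.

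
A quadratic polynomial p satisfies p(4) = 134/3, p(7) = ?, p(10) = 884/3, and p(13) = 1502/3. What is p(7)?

428/3

The 3 known points determine the degree-2 polynomial uniquely.
Write p(x) = ax^2 + bx + c. Substituting each data point gives a linear system:
  16a + 4b + c = 134/3
  100a + 10b + c = 884/3
  169a + 13b + c = 1502/3
Solving the system yields a = 3, b = -1/3, c = -2.
So p(x) = 3x^2 - (1/3)x - 2.
Then p(7) = 428/3.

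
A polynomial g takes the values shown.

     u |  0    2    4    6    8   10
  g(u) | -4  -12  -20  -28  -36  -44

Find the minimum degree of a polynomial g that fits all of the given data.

1

Forward differences of the values at u = 0, 2, 4, 6, 8, 10:
  g  : -4  -12  -20  -28  -36  -44
  Δ  : -8  -8  -8  -8  -8
  Δ^2: 0  0  0  0
  Δ^3: 0  0  0
  Δ^4: 0  0
  Δ^5: 0
The first differences are constant (-8) and nonzero, while all higher differences vanish, so the minimal degree is 1.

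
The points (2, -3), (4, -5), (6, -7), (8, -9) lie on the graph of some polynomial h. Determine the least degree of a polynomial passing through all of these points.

1

Forward differences of the values at n = 2, 4, 6, 8:
  h  : -3  -5  -7  -9
  Δ  : -2  -2  -2
  Δ^2: 0  0
  Δ^3: 0
The first differences are constant (-2) and nonzero, while all higher differences vanish, so the minimal degree is 1.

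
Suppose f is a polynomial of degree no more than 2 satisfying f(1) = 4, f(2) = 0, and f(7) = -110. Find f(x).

Using the Lagrange interpolation formula with nodes 1, 2, 7:
  L_0(x) = (x - 2)(x - 7) / 6
  L_1(x) = (x - 1)(x - 7) / -5
  L_2(x) = (x - 1)(x - 2) / 30
Then f(x) = 4·L_0(x) + 0·L_1(x) - 110·L_2(x).
Expanding and collecting terms gives f(x) = -3x² + 5x + 2.
Check: f(7) = -110. ✓

f(x) = -3x^2 + 5x + 2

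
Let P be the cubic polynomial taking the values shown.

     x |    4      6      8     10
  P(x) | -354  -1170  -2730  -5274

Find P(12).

-9042

Write P(x) = ax^3 + bx^2 + cx + d. Substituting each data point gives a linear system:
  64a + 16b + 4c + d = -354
  216a + 36b + 6c + d = -1170
  512a + 64b + 8c + d = -2730
  1000a + 100b + 10c + d = -5274
Solving the system yields a = -5, b = -3, c = 2, d = 6.
So P(x) = -5x^3 - 3x^2 + 2x + 6.
Then P(12) = -9042.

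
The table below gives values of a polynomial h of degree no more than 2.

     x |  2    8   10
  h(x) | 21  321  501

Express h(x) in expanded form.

h(x) = 5x^2 + 1

Write h(x) = ax^2 + bx + c. Substituting each data point gives a linear system:
  4a + 2b + c = 21
  64a + 8b + c = 321
  100a + 10b + c = 501
Solving the system yields a = 5, b = 0, c = 1.
So h(x) = 5x² + 1.
Check: h(2) = 21. ✓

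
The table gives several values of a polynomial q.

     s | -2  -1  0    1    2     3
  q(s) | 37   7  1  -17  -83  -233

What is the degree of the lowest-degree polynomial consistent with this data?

3

Forward differences of the values at s = -2, -1, 0, 1, 2, 3:
  q  : 37  7  1  -17  -83  -233
  Δ  : -30  -6  -18  -66  -150
  Δ^2: 24  -12  -48  -84
  Δ^3: -36  -36  -36
  Δ^4: 0  0
  Δ^5: 0
The third differences are constant (-36) and nonzero, while all higher differences vanish, so the minimal degree is 3.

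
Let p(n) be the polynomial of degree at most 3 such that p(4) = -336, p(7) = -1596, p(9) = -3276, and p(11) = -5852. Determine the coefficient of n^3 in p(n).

-4

Write p(n) = an^3 + bn^2 + cn + d. Substituting each data point gives a linear system:
  64a + 16b + 4c + d = -336
  343a + 49b + 7c + d = -1596
  729a + 81b + 9c + d = -3276
  1331a + 121b + 11c + d = -5852
Solving the system yields a = -4, b = -4, c = -4, d = 0.
So p(n) = -4n^3 - 4n^2 - 4n.
The leading coefficient is -4.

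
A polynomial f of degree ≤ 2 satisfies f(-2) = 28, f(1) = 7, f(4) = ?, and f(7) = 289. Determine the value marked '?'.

On equispaced nodes a degree-2 polynomial has vanishing third forward difference, so
  - f(-2) + 3·f(1) - 3·f(4) + f(7) = 0.
Substituting the known values and solving for f(4):
  -3·f(4) = -282
  f(4) = 94.

94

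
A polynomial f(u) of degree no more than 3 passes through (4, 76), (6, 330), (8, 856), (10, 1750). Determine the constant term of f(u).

Write f(u) = au^3 + bu^2 + cu + d. Substituting each data point gives a linear system:
  64a + 16b + 4c + d = 76
  216a + 36b + 6c + d = 330
  512a + 64b + 8c + d = 856
  1000a + 100b + 10c + d = 1750
Solving the system yields a = 2, b = -2, c = -5, d = 0.
So f(u) = 2u^3 - 2u^2 - 5u.
The constant term is 0.

0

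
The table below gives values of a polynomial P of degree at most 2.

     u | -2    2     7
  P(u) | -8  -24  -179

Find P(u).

P(u) = -3u^2 - 4u - 4

Write P(u) = au^2 + bu + c. Substituting each data point gives a linear system:
  4a - 2b + c = -8
  4a + 2b + c = -24
  49a + 7b + c = -179
Solving the system yields a = -3, b = -4, c = -4.
So P(u) = -3u^2 - 4u - 4.
Check: P(2) = -24. ✓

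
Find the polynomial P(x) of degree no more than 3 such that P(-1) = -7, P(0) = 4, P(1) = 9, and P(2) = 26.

Write P(x) = ax^3 + bx^2 + cx + d. Substituting each data point gives a linear system:
  -a + b - c + d = -7
  d = 4
  a + b + c + d = 9
  8a + 4b + 2c + d = 26
Solving the system yields a = 3, b = -3, c = 5, d = 4.
So P(x) = 3x^3 - 3x^2 + 5x + 4.
Check: P(0) = 4. ✓

P(x) = 3x^3 - 3x^2 + 5x + 4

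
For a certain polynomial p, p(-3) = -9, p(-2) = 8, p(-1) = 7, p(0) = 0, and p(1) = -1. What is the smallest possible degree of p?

3

Forward differences of the values at t = -3, -2, -1, 0, 1:
  p  : -9  8  7  0  -1
  Δ  : 17  -1  -7  -1
  Δ^2: -18  -6  6
  Δ^3: 12  12
  Δ^4: 0
The third differences are constant (12) and nonzero, while all higher differences vanish, so the minimal degree is 3.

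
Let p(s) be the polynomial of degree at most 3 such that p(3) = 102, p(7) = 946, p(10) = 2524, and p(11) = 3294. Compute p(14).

Using the Lagrange interpolation formula with nodes 3, 7, 10, 11:
  L_0(s) = (s - 7)(s - 10)(s - 11) / -224
  L_1(s) = (s - 3)(s - 10)(s - 11) / 48
  L_2(s) = (s - 3)(s - 7)(s - 11) / -21
  L_3(s) = (s - 3)(s - 7)(s - 10) / 32
Then p(s) = 102·L_0(s) + 946·L_1(s) + 2524·L_2(s) + 3294·L_3(s).
Expanding and collecting terms gives p(s) = 2s³ + 5s² + 3s - 6.
Evaluating at s = 14: p(14) = 6504.

6504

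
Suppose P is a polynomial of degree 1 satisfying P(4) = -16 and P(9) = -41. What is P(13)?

-61

Write P(u) = au + b. Substituting each data point gives a linear system:
  4a + b = -16
  9a + b = -41
Solving the system yields a = -5, b = 4.
So P(u) = -5u + 4.
Then P(13) = -61.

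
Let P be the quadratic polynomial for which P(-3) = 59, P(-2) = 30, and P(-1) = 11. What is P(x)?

P(x) = 5x^2 - 4x + 2

Write P(x) = ax^2 + bx + c. Substituting each data point gives a linear system:
  9a - 3b + c = 59
  4a - 2b + c = 30
  a - b + c = 11
Solving the system yields a = 5, b = -4, c = 2.
So P(x) = 5x² - 4x + 2.
Check: P(-2) = 30. ✓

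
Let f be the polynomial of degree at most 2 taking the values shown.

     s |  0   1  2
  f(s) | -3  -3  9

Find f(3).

Write f(s) = as^2 + bs + c. Substituting each data point gives a linear system:
  c = -3
  a + b + c = -3
  4a + 2b + c = 9
Solving the system yields a = 6, b = -6, c = -3.
So f(s) = 6s^2 - 6s - 3.
Then f(3) = 33.

33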